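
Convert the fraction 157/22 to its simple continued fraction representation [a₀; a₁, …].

[7; 7, 3]

157 ÷ 22 → quotient 7, remainder 3
22 ÷ 3 → quotient 7, remainder 1
3 ÷ 1 → quotient 3, remainder 0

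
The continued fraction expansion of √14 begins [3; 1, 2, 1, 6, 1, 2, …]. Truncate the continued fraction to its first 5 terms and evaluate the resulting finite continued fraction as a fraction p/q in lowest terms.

101/27

Start with 6.
1 + 1/(6/1) = 1 + 1/6 = 7/6
2 + 1/(7/6) = 2 + 6/7 = 20/7
1 + 1/(20/7) = 1 + 7/20 = 27/20
3 + 1/(27/20) = 3 + 20/27 = 101/27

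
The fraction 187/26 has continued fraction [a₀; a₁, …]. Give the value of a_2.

187 = 7·26 + 5, so a_0 = 7
26 = 5·5 + 1, so a_1 = 5
5 = 5·1 + 0, so a_2 = 5

5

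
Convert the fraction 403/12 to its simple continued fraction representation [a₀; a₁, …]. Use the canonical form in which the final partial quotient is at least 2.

[33; 1, 1, 2, 2]

403 = 33·12 + 7, so a_0 = 33
12 = 1·7 + 5, so a_1 = 1
7 = 1·5 + 2, so a_2 = 1
5 = 2·2 + 1, so a_3 = 2
2 = 2·1 + 0, so a_4 = 2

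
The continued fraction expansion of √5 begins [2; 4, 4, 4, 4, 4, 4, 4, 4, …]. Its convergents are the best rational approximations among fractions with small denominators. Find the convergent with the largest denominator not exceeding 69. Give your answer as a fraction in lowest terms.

38/17

List convergents until the denominator exceeds the bound:
a_0 = 2: 2/1  (≤ bound)
a_1 = 4: 9/4  (≤ bound)
a_2 = 4: 38/17  (≤ bound)
a_3 = 4: 161/72  (> 69, stop)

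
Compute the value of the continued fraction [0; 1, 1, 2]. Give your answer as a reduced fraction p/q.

3/5

Start with 2.
1 + 1/(2/1) = 1 + 1/2 = 3/2
1 + 1/(3/2) = 1 + 2/3 = 5/3
0 + 1/(5/3) = 0 + 3/5 = 3/5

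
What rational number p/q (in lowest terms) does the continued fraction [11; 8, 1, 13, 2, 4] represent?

12901/1161

a_0 = 11: 11/1
a_1 = 8: 89/8
a_2 = 1: 100/9
a_3 = 13: 1389/125
a_4 = 2: 2878/259
a_5 = 4: 12901/1161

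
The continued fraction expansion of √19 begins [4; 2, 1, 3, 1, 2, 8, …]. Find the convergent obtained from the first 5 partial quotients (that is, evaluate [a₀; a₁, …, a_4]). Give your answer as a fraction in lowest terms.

Start with 1.
3 + 1/(1/1) = 3 + 1/1 = 4/1
1 + 1/(4/1) = 1 + 1/4 = 5/4
2 + 1/(5/4) = 2 + 4/5 = 14/5
4 + 1/(14/5) = 4 + 5/14 = 61/14

61/14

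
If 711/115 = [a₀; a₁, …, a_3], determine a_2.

⌊711/115⌋ = 6, remainder 21
⌊115/21⌋ = 5, remainder 10
⌊21/10⌋ = 2, remainder 1

2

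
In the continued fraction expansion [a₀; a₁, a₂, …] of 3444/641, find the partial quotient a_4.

3444 = 5·641 + 239, so a_0 = 5
641 = 2·239 + 163, so a_1 = 2
239 = 1·163 + 76, so a_2 = 1
163 = 2·76 + 11, so a_3 = 2
76 = 6·11 + 10, so a_4 = 6

6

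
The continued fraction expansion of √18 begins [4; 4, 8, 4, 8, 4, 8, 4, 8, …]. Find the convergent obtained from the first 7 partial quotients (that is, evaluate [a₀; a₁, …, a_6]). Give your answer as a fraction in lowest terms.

Collapse the nested fraction from the inside out:
Start with 8.
4 + 1/(8/1) = 4 + 1/8 = 33/8
8 + 1/(33/8) = 8 + 8/33 = 272/33
4 + 1/(272/33) = 4 + 33/272 = 1121/272
8 + 1/(1121/272) = 8 + 272/1121 = 9240/1121
4 + 1/(9240/1121) = 4 + 1121/9240 = 38081/9240
4 + 1/(38081/9240) = 4 + 9240/38081 = 161564/38081

161564/38081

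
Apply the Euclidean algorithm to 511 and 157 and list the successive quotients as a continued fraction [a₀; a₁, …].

Repeatedly divide and take the remainder:
511 ÷ 157 → quotient 3, remainder 40
157 ÷ 40 → quotient 3, remainder 37
40 ÷ 37 → quotient 1, remainder 3
37 ÷ 3 → quotient 12, remainder 1
3 ÷ 1 → quotient 3, remainder 0

[3; 3, 1, 12, 3]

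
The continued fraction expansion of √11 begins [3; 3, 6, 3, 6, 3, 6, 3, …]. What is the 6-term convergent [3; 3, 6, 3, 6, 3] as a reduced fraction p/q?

a_0 = 3: 3/1
a_1 = 3: 10/3
a_2 = 6: 63/19
a_3 = 3: 199/60
a_4 = 6: 1257/379
a_5 = 3: 3970/1197

3970/1197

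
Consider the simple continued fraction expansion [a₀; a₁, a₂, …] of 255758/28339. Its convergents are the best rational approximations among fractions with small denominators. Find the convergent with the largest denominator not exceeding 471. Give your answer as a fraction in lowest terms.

a_0 = 9: 9/1  (≤ bound)
a_1 = 40: 361/40  (≤ bound)
a_2 = 11: 3980/441  (≤ bound)
a_3 = 1: 4341/481  (> 471, stop)

3980/441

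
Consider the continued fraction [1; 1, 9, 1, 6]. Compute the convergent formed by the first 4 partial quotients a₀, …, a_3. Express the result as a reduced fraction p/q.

21/11

Compute successive convergents:
a_0 = 1: 1/1
a_1 = 1: 2/1
a_2 = 9: 19/10
a_3 = 1: 21/11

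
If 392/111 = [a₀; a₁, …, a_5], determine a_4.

2

392 = 3·111 + 59, so a_0 = 3
111 = 1·59 + 52, so a_1 = 1
59 = 1·52 + 7, so a_2 = 1
52 = 7·7 + 3, so a_3 = 7
7 = 2·3 + 1, so a_4 = 2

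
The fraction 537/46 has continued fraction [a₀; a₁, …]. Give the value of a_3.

15

⌊537/46⌋ = 11, remainder 31
⌊46/31⌋ = 1, remainder 15
⌊31/15⌋ = 2, remainder 1
⌊15/1⌋ = 15, remainder 0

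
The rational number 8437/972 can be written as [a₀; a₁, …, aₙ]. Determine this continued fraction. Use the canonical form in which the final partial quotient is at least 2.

[8; 1, 2, 7, 1, 38]

Run the Euclidean algorithm, recording each quotient:
⌊8437/972⌋ = 8, remainder 661
⌊972/661⌋ = 1, remainder 311
⌊661/311⌋ = 2, remainder 39
⌊311/39⌋ = 7, remainder 38
⌊39/38⌋ = 1, remainder 1
⌊38/1⌋ = 38, remainder 0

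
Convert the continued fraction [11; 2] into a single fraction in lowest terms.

23/2

Build up convergents one term at a time:
a_0 = 11: 11/1
a_1 = 2: 23/2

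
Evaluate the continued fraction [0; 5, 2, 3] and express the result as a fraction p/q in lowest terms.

Collapse the nested fraction from the inside out:
Start with 3.
2 + 1/(3/1) = 2 + 1/3 = 7/3
5 + 1/(7/3) = 5 + 3/7 = 38/7
0 + 1/(38/7) = 0 + 7/38 = 7/38

7/38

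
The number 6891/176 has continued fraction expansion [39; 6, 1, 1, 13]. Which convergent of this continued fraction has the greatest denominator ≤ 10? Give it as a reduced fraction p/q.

List convergents until the denominator exceeds the bound:
a_0 = 39: 39/1  (≤ bound)
a_1 = 6: 235/6  (≤ bound)
a_2 = 1: 274/7  (≤ bound)
a_3 = 1: 509/13  (> 10, stop)

274/7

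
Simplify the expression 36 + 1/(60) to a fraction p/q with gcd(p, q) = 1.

a_0 = 36: 36/1
a_1 = 60: 2161/60

2161/60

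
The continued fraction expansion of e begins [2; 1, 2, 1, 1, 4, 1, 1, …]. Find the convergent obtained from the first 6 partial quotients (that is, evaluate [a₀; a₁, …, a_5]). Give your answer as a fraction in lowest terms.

87/32

Build up convergents one term at a time:
a_0 = 2: 2/1
a_1 = 1: 3/1
a_2 = 2: 8/3
a_3 = 1: 11/4
a_4 = 1: 19/7
a_5 = 4: 87/32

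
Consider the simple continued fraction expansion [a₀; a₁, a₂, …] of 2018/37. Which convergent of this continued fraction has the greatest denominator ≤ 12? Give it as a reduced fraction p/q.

a_0 = 54: 54/1  (≤ bound)
a_1 = 1: 55/1  (≤ bound)
a_2 = 1: 109/2  (≤ bound)
a_3 = 5: 600/11  (≤ bound)
a_4 = 1: 709/13  (> 12, stop)

600/11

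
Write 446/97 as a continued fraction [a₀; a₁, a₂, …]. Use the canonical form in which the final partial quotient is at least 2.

Apply division with remainder until the remainder is 0:
446 = 4·97 + 58, so a_0 = 4
97 = 1·58 + 39, so a_1 = 1
58 = 1·39 + 19, so a_2 = 1
39 = 2·19 + 1, so a_3 = 2
19 = 19·1 + 0, so a_4 = 19

[4; 1, 1, 2, 19]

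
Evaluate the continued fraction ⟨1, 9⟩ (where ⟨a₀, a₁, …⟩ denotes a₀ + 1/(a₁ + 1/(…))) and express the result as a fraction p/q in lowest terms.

10/9

Use the convergent recurrence hₖ = aₖ·hₖ₋₁ + hₖ₋₂ (and likewise for the denominators kₖ):
a_0 = 1: 1/1
a_1 = 9: 10/9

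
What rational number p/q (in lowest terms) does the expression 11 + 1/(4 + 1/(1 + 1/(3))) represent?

Start with 3.
1 + 1/(3/1) = 1 + 1/3 = 4/3
4 + 1/(4/3) = 4 + 3/4 = 19/4
11 + 1/(19/4) = 11 + 4/19 = 213/19

213/19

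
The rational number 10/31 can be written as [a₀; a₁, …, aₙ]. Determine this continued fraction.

[0; 3, 10]

Run the Euclidean algorithm, recording each quotient:
⌊10/31⌋ = 0, remainder 10
⌊31/10⌋ = 3, remainder 1
⌊10/1⌋ = 10, remainder 0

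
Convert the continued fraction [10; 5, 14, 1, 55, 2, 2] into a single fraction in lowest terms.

Compute successive convergents:
a_0 = 10: 10/1
a_1 = 5: 51/5
a_2 = 14: 724/71
a_3 = 1: 775/76
a_4 = 55: 43349/4251
a_5 = 2: 87473/8578
a_6 = 2: 218295/21407

218295/21407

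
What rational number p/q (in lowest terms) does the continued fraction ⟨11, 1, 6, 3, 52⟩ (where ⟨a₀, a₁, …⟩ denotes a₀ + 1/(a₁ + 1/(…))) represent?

Start with 52.
3 + 1/(52/1) = 3 + 1/52 = 157/52
6 + 1/(157/52) = 6 + 52/157 = 994/157
1 + 1/(994/157) = 1 + 157/994 = 1151/994
11 + 1/(1151/994) = 11 + 994/1151 = 13655/1151

13655/1151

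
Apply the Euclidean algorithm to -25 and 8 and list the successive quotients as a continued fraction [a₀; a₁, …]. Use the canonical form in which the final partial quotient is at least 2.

Apply division with remainder until the remainder is 0:
⌊-25/8⌋ = -4, remainder 7
⌊8/7⌋ = 1, remainder 1
⌊7/1⌋ = 7, remainder 0

[-4; 1, 7]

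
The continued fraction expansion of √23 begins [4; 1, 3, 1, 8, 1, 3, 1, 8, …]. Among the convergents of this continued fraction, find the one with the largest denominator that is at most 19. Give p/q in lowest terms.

24/5

a_0 = 4: 4/1  (≤ bound)
a_1 = 1: 5/1  (≤ bound)
a_2 = 3: 19/4  (≤ bound)
a_3 = 1: 24/5  (≤ bound)
a_4 = 8: 211/44  (> 19, stop)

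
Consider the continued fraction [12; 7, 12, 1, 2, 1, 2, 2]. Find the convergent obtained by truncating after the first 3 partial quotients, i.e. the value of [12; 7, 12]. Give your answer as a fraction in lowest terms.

1032/85

Work from the innermost term outward:
Start with 12.
7 + 1/(12/1) = 7 + 1/12 = 85/12
12 + 1/(85/12) = 12 + 12/85 = 1032/85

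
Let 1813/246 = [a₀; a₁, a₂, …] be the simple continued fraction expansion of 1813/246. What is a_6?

2

1813 = 7·246 + 91, so a_0 = 7
246 = 2·91 + 64, so a_1 = 2
91 = 1·64 + 27, so a_2 = 1
64 = 2·27 + 10, so a_3 = 2
27 = 2·10 + 7, so a_4 = 2
10 = 1·7 + 3, so a_5 = 1
7 = 2·3 + 1, so a_6 = 2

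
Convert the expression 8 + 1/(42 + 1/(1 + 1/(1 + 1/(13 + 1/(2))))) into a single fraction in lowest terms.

19104/2381

a_0 = 8: 8/1
a_1 = 42: 337/42
a_2 = 1: 345/43
a_3 = 1: 682/85
a_4 = 13: 9211/1148
a_5 = 2: 19104/2381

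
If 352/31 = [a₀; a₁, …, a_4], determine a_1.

2

352 ÷ 31 → quotient 11, remainder 11
31 ÷ 11 → quotient 2, remainder 9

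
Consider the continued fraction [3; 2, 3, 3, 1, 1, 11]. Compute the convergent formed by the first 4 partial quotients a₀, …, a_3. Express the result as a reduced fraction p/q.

79/23

Start with 3.
3 + 1/(3/1) = 3 + 1/3 = 10/3
2 + 1/(10/3) = 2 + 3/10 = 23/10
3 + 1/(23/10) = 3 + 10/23 = 79/23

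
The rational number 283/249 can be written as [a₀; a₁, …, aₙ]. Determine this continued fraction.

Run the Euclidean algorithm, recording each quotient:
⌊283/249⌋ = 1, remainder 34
⌊249/34⌋ = 7, remainder 11
⌊34/11⌋ = 3, remainder 1
⌊11/1⌋ = 11, remainder 0

[1; 7, 3, 11]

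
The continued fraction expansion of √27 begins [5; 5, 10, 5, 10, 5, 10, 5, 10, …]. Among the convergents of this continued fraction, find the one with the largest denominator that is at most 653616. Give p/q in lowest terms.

List convergents until the denominator exceeds the bound:
a_0 = 5: 5/1  (≤ bound)
a_1 = 5: 26/5  (≤ bound)
a_2 = 10: 265/51  (≤ bound)
a_3 = 5: 1351/260  (≤ bound)
a_4 = 10: 13775/2651  (≤ bound)
a_5 = 5: 70226/13515  (≤ bound)
a_6 = 10: 716035/137801  (≤ bound)
a_7 = 5: 3650401/702520  (> 653616, stop)

716035/137801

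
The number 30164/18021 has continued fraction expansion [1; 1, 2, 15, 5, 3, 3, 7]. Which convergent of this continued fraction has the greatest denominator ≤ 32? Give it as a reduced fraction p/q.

5/3

a_0 = 1: 1/1  (≤ bound)
a_1 = 1: 2/1  (≤ bound)
a_2 = 2: 5/3  (≤ bound)
a_3 = 15: 77/46  (> 32, stop)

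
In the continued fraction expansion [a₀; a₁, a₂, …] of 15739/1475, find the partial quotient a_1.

⌊15739/1475⌋ = 10, remainder 989
⌊1475/989⌋ = 1, remainder 486

1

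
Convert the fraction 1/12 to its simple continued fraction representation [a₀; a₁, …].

⌊1/12⌋ = 0, remainder 1
⌊12/1⌋ = 12, remainder 0

[0; 12]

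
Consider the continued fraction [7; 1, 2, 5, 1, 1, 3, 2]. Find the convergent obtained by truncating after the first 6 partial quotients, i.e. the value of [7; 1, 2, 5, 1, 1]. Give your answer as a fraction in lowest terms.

269/35

Starting at the tail and folding back:
Start with 1.
1 + 1/(1/1) = 1 + 1/1 = 2/1
5 + 1/(2/1) = 5 + 1/2 = 11/2
2 + 1/(11/2) = 2 + 2/11 = 24/11
1 + 1/(24/11) = 1 + 11/24 = 35/24
7 + 1/(35/24) = 7 + 24/35 = 269/35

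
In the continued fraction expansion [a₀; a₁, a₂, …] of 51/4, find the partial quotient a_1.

⌊51/4⌋ = 12, remainder 3
⌊4/3⌋ = 1, remainder 1

1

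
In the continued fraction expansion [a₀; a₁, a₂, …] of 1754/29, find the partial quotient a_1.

2

1754 ÷ 29 → quotient 60, remainder 14
29 ÷ 14 → quotient 2, remainder 1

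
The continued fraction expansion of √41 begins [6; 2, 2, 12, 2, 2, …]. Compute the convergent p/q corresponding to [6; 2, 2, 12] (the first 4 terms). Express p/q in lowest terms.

Start with 12.
2 + 1/(12/1) = 2 + 1/12 = 25/12
2 + 1/(25/12) = 2 + 12/25 = 62/25
6 + 1/(62/25) = 6 + 25/62 = 397/62

397/62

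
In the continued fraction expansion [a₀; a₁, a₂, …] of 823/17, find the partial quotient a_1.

2

Repeatedly divide and take the remainder:
⌊823/17⌋ = 48, remainder 7
⌊17/7⌋ = 2, remainder 3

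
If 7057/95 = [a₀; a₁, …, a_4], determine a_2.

⌊7057/95⌋ = 74, remainder 27
⌊95/27⌋ = 3, remainder 14
⌊27/14⌋ = 1, remainder 13

1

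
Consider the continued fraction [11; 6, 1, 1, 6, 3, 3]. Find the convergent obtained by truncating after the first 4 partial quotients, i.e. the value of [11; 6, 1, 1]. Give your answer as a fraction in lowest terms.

145/13

a_0 = 11: 11/1
a_1 = 6: 67/6
a_2 = 1: 78/7
a_3 = 1: 145/13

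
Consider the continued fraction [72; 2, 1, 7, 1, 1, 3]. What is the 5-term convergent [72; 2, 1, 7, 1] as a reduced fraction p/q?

Build up convergents one term at a time:
a_0 = 72: 72/1
a_1 = 2: 145/2
a_2 = 1: 217/3
a_3 = 7: 1664/23
a_4 = 1: 1881/26

1881/26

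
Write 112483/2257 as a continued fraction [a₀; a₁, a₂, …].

112483 = 49·2257 + 1890, so a_0 = 49
2257 = 1·1890 + 367, so a_1 = 1
1890 = 5·367 + 55, so a_2 = 5
367 = 6·55 + 37, so a_3 = 6
55 = 1·37 + 18, so a_4 = 1
37 = 2·18 + 1, so a_5 = 2
18 = 18·1 + 0, so a_6 = 18

[49; 1, 5, 6, 1, 2, 18]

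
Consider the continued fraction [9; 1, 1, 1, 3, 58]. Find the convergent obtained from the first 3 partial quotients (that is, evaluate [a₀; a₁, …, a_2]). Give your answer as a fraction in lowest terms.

19/2

a_0 = 9: 9/1
a_1 = 1: 10/1
a_2 = 1: 19/2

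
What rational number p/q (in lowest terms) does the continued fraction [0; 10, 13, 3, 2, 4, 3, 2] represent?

3070/30931

Use the convergent recurrence hₖ = aₖ·hₖ₋₁ + hₖ₋₂ (and likewise for the denominators kₖ):
a_0 = 0: 0/1
a_1 = 10: 1/10
a_2 = 13: 13/131
a_3 = 3: 40/403
a_4 = 2: 93/937
a_5 = 4: 412/4151
a_6 = 3: 1329/13390
a_7 = 2: 3070/30931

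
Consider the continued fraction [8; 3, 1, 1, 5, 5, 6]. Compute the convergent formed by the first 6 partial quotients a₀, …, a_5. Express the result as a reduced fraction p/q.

Start with 5.
5 + 1/(5/1) = 5 + 1/5 = 26/5
1 + 1/(26/5) = 1 + 5/26 = 31/26
1 + 1/(31/26) = 1 + 26/31 = 57/31
3 + 1/(57/31) = 3 + 31/57 = 202/57
8 + 1/(202/57) = 8 + 57/202 = 1673/202

1673/202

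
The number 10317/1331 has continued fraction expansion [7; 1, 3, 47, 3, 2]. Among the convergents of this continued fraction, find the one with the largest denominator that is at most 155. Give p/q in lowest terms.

31/4

List convergents until the denominator exceeds the bound:
a_0 = 7: 7/1  (≤ bound)
a_1 = 1: 8/1  (≤ bound)
a_2 = 3: 31/4  (≤ bound)
a_3 = 47: 1465/189  (> 155, stop)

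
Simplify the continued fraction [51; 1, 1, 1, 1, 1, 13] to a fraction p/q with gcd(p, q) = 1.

Work from the innermost term outward:
Start with 13.
1 + 1/(13/1) = 1 + 1/13 = 14/13
1 + 1/(14/13) = 1 + 13/14 = 27/14
1 + 1/(27/14) = 1 + 14/27 = 41/27
1 + 1/(41/27) = 1 + 27/41 = 68/41
1 + 1/(68/41) = 1 + 41/68 = 109/68
51 + 1/(109/68) = 51 + 68/109 = 5627/109

5627/109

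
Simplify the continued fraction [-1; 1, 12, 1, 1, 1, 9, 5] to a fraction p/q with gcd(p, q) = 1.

Compute successive convergents:
a_0 = -1: -1/1
a_1 = 1: 0/1
a_2 = 12: -1/13
a_3 = 1: -1/14
a_4 = 1: -2/27
a_5 = 1: -3/41
a_6 = 9: -29/396
a_7 = 5: -148/2021

-148/2021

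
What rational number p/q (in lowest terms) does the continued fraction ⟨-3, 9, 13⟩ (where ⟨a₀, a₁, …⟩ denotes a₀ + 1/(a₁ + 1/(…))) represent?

-341/118

Work from the innermost term outward:
Start with 13.
9 + 1/(13/1) = 9 + 1/13 = 118/13
-3 + 1/(118/13) = -3 + 13/118 = -341/118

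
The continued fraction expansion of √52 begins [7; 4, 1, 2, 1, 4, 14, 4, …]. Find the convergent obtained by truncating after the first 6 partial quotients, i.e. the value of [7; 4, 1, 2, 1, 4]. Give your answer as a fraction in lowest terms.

Start with 4.
1 + 1/(4/1) = 1 + 1/4 = 5/4
2 + 1/(5/4) = 2 + 4/5 = 14/5
1 + 1/(14/5) = 1 + 5/14 = 19/14
4 + 1/(19/14) = 4 + 14/19 = 90/19
7 + 1/(90/19) = 7 + 19/90 = 649/90

649/90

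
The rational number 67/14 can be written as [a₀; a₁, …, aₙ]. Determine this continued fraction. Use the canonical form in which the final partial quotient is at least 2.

Repeatedly divide and take the remainder:
⌊67/14⌋ = 4, remainder 11
⌊14/11⌋ = 1, remainder 3
⌊11/3⌋ = 3, remainder 2
⌊3/2⌋ = 1, remainder 1
⌊2/1⌋ = 2, remainder 0

[4; 1, 3, 1, 2]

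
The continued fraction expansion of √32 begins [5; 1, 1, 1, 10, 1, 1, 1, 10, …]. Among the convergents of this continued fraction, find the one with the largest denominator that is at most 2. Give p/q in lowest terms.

List convergents until the denominator exceeds the bound:
a_0 = 5: 5/1  (≤ bound)
a_1 = 1: 6/1  (≤ bound)
a_2 = 1: 11/2  (≤ bound)
a_3 = 1: 17/3  (> 2, stop)

11/2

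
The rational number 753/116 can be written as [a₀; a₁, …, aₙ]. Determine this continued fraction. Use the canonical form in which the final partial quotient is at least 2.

[6; 2, 28, 2]

Apply division with remainder until the remainder is 0:
⌊753/116⌋ = 6, remainder 57
⌊116/57⌋ = 2, remainder 2
⌊57/2⌋ = 28, remainder 1
⌊2/1⌋ = 2, remainder 0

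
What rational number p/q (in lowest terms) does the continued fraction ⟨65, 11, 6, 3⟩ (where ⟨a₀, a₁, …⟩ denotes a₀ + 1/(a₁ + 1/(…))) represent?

13799/212

Work from the innermost term outward:
Start with 3.
6 + 1/(3/1) = 6 + 1/3 = 19/3
11 + 1/(19/3) = 11 + 3/19 = 212/19
65 + 1/(212/19) = 65 + 19/212 = 13799/212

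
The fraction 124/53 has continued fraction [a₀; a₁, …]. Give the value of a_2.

⌊124/53⌋ = 2, remainder 18
⌊53/18⌋ = 2, remainder 17
⌊18/17⌋ = 1, remainder 1

1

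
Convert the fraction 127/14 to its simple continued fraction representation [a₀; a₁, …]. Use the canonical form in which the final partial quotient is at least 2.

⌊127/14⌋ = 9, remainder 1
⌊14/1⌋ = 14, remainder 0

[9; 14]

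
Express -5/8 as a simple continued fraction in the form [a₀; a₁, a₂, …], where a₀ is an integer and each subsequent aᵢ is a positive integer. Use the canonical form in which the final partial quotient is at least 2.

[-1; 2, 1, 2]

-5 = -1·8 + 3, so a_0 = -1
8 = 2·3 + 2, so a_1 = 2
3 = 1·2 + 1, so a_2 = 1
2 = 2·1 + 0, so a_3 = 2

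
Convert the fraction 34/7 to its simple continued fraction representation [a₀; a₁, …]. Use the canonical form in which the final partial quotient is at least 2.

[4; 1, 6]

Run the Euclidean algorithm, recording each quotient:
34 ÷ 7 → quotient 4, remainder 6
7 ÷ 6 → quotient 1, remainder 1
6 ÷ 1 → quotient 6, remainder 0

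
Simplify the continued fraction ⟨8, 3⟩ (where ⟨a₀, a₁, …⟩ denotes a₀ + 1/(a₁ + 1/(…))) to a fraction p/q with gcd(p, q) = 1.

Use the convergent recurrence hₖ = aₖ·hₖ₋₁ + hₖ₋₂ (and likewise for the denominators kₖ):
a_0 = 8: 8/1
a_1 = 3: 25/3

25/3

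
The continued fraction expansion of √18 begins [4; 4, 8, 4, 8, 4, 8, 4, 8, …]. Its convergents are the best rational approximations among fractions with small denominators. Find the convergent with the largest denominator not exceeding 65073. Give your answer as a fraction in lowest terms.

161564/38081

a_0 = 4: 4/1  (≤ bound)
a_1 = 4: 17/4  (≤ bound)
a_2 = 8: 140/33  (≤ bound)
a_3 = 4: 577/136  (≤ bound)
a_4 = 8: 4756/1121  (≤ bound)
a_5 = 4: 19601/4620  (≤ bound)
a_6 = 8: 161564/38081  (≤ bound)
a_7 = 4: 665857/156944  (> 65073, stop)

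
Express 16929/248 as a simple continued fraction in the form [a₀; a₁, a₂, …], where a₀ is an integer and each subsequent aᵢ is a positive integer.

[68; 3, 1, 4, 2, 2, 2]

16929 ÷ 248 → quotient 68, remainder 65
248 ÷ 65 → quotient 3, remainder 53
65 ÷ 53 → quotient 1, remainder 12
53 ÷ 12 → quotient 4, remainder 5
12 ÷ 5 → quotient 2, remainder 2
5 ÷ 2 → quotient 2, remainder 1
2 ÷ 1 → quotient 2, remainder 0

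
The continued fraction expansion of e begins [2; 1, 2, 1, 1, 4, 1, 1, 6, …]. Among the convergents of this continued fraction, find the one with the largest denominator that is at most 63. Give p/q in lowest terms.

106/39

a_0 = 2: 2/1  (≤ bound)
a_1 = 1: 3/1  (≤ bound)
a_2 = 2: 8/3  (≤ bound)
a_3 = 1: 11/4  (≤ bound)
a_4 = 1: 19/7  (≤ bound)
a_5 = 4: 87/32  (≤ bound)
a_6 = 1: 106/39  (≤ bound)
a_7 = 1: 193/71  (> 63, stop)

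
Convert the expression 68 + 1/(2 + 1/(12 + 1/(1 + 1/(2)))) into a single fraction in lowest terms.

5410/79

a_0 = 68: 68/1
a_1 = 2: 137/2
a_2 = 12: 1712/25
a_3 = 1: 1849/27
a_4 = 2: 5410/79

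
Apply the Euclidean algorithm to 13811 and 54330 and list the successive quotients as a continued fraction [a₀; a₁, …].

Run the Euclidean algorithm, recording each quotient:
13811 = 0·54330 + 13811, so a_0 = 0
54330 = 3·13811 + 12897, so a_1 = 3
13811 = 1·12897 + 914, so a_2 = 1
12897 = 14·914 + 101, so a_3 = 14
914 = 9·101 + 5, so a_4 = 9
101 = 20·5 + 1, so a_5 = 20
5 = 5·1 + 0, so a_6 = 5

[0; 3, 1, 14, 9, 20, 5]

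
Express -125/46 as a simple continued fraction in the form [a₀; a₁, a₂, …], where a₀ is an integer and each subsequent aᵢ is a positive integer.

Apply division with remainder until the remainder is 0:
-125 = -3·46 + 13, so a_0 = -3
46 = 3·13 + 7, so a_1 = 3
13 = 1·7 + 6, so a_2 = 1
7 = 1·6 + 1, so a_3 = 1
6 = 6·1 + 0, so a_4 = 6

[-3; 3, 1, 1, 6]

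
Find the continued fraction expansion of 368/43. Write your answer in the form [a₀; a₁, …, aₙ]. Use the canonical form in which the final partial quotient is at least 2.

[8; 1, 1, 3, 1, 4]

Repeatedly divide and take the remainder:
368 = 8·43 + 24, so a_0 = 8
43 = 1·24 + 19, so a_1 = 1
24 = 1·19 + 5, so a_2 = 1
19 = 3·5 + 4, so a_3 = 3
5 = 1·4 + 1, so a_4 = 1
4 = 4·1 + 0, so a_5 = 4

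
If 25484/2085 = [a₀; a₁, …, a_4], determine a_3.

25484 ÷ 2085 → quotient 12, remainder 464
2085 ÷ 464 → quotient 4, remainder 229
464 ÷ 229 → quotient 2, remainder 6
229 ÷ 6 → quotient 38, remainder 1

38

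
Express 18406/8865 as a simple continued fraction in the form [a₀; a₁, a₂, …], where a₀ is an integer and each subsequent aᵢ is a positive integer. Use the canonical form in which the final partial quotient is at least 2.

[2; 13, 8, 1, 3, 1, 1, 8]

Run the Euclidean algorithm, recording each quotient:
18406 = 2·8865 + 676, so a_0 = 2
8865 = 13·676 + 77, so a_1 = 13
676 = 8·77 + 60, so a_2 = 8
77 = 1·60 + 17, so a_3 = 1
60 = 3·17 + 9, so a_4 = 3
17 = 1·9 + 8, so a_5 = 1
9 = 1·8 + 1, so a_6 = 1
8 = 8·1 + 0, so a_7 = 8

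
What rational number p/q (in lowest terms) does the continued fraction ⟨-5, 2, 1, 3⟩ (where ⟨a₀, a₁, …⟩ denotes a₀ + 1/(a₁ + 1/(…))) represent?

-51/11

Compute successive convergents:
a_0 = -5: -5/1
a_1 = 2: -9/2
a_2 = 1: -14/3
a_3 = 3: -51/11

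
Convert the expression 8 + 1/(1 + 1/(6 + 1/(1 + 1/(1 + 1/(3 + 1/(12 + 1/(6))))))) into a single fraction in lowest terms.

35108/3959

Build up convergents one term at a time:
a_0 = 8: 8/1
a_1 = 1: 9/1
a_2 = 6: 62/7
a_3 = 1: 71/8
a_4 = 1: 133/15
a_5 = 3: 470/53
a_6 = 12: 5773/651
a_7 = 6: 35108/3959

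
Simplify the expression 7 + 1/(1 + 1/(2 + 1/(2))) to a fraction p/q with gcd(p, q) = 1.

54/7

Compute successive convergents:
a_0 = 7: 7/1
a_1 = 1: 8/1
a_2 = 2: 23/3
a_3 = 2: 54/7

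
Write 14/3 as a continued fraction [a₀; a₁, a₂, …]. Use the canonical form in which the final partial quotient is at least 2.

[4; 1, 2]

Apply division with remainder until the remainder is 0:
14 ÷ 3 → quotient 4, remainder 2
3 ÷ 2 → quotient 1, remainder 1
2 ÷ 1 → quotient 2, remainder 0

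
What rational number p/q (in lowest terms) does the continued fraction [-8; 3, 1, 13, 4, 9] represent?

a_0 = -8: -8/1
a_1 = 3: -23/3
a_2 = 1: -31/4
a_3 = 13: -426/55
a_4 = 4: -1735/224
a_5 = 9: -16041/2071

-16041/2071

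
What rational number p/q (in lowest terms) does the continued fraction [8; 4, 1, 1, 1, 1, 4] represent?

871/106

a_0 = 8: 8/1
a_1 = 4: 33/4
a_2 = 1: 41/5
a_3 = 1: 74/9
a_4 = 1: 115/14
a_5 = 1: 189/23
a_6 = 4: 871/106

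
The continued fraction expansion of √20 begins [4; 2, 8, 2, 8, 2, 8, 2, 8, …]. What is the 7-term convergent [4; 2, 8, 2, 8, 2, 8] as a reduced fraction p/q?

24476/5473

a_0 = 4: 4/1
a_1 = 2: 9/2
a_2 = 8: 76/17
a_3 = 2: 161/36
a_4 = 8: 1364/305
a_5 = 2: 2889/646
a_6 = 8: 24476/5473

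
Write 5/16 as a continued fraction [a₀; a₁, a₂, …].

[0; 3, 5]

⌊5/16⌋ = 0, remainder 5
⌊16/5⌋ = 3, remainder 1
⌊5/1⌋ = 5, remainder 0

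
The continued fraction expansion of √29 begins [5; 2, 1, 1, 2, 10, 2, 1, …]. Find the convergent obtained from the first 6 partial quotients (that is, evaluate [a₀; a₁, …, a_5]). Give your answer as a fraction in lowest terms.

727/135

Collapse the nested fraction from the inside out:
Start with 10.
2 + 1/(10/1) = 2 + 1/10 = 21/10
1 + 1/(21/10) = 1 + 10/21 = 31/21
1 + 1/(31/21) = 1 + 21/31 = 52/31
2 + 1/(52/31) = 2 + 31/52 = 135/52
5 + 1/(135/52) = 5 + 52/135 = 727/135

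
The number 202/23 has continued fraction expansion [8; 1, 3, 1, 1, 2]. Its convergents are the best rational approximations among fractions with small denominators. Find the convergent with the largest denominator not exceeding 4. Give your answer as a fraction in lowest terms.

List convergents until the denominator exceeds the bound:
a_0 = 8: 8/1  (≤ bound)
a_1 = 1: 9/1  (≤ bound)
a_2 = 3: 35/4  (≤ bound)
a_3 = 1: 44/5  (> 4, stop)

35/4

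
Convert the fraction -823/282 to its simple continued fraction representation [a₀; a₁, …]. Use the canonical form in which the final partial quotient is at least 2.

⌊-823/282⌋ = -3, remainder 23
⌊282/23⌋ = 12, remainder 6
⌊23/6⌋ = 3, remainder 5
⌊6/5⌋ = 1, remainder 1
⌊5/1⌋ = 5, remainder 0

[-3; 12, 3, 1, 5]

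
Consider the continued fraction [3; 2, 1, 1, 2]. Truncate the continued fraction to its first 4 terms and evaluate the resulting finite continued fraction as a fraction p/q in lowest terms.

17/5

Use the convergent recurrence hₖ = aₖ·hₖ₋₁ + hₖ₋₂ (and likewise for the denominators kₖ):
a_0 = 3: 3/1
a_1 = 2: 7/2
a_2 = 1: 10/3
a_3 = 1: 17/5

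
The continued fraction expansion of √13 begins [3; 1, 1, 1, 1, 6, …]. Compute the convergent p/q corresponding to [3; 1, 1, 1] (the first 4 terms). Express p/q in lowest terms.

Start with 1.
1 + 1/(1/1) = 1 + 1/1 = 2/1
1 + 1/(2/1) = 1 + 1/2 = 3/2
3 + 1/(3/2) = 3 + 2/3 = 11/3

11/3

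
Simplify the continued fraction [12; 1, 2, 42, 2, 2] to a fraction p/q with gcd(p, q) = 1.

Starting at the tail and folding back:
Start with 2.
2 + 1/(2/1) = 2 + 1/2 = 5/2
42 + 1/(5/2) = 42 + 2/5 = 212/5
2 + 1/(212/5) = 2 + 5/212 = 429/212
1 + 1/(429/212) = 1 + 212/429 = 641/429
12 + 1/(641/429) = 12 + 429/641 = 8121/641

8121/641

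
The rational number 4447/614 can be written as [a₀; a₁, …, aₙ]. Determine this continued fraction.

⌊4447/614⌋ = 7, remainder 149
⌊614/149⌋ = 4, remainder 18
⌊149/18⌋ = 8, remainder 5
⌊18/5⌋ = 3, remainder 3
⌊5/3⌋ = 1, remainder 2
⌊3/2⌋ = 1, remainder 1
⌊2/1⌋ = 2, remainder 0

[7; 4, 8, 3, 1, 1, 2]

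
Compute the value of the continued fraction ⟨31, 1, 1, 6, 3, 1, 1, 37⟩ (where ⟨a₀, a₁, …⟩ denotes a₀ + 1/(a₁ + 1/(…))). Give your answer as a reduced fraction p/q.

Start with 37.
1 + 1/(37/1) = 1 + 1/37 = 38/37
1 + 1/(38/37) = 1 + 37/38 = 75/38
3 + 1/(75/38) = 3 + 38/75 = 263/75
6 + 1/(263/75) = 6 + 75/263 = 1653/263
1 + 1/(1653/263) = 1 + 263/1653 = 1916/1653
1 + 1/(1916/1653) = 1 + 1653/1916 = 3569/1916
31 + 1/(3569/1916) = 31 + 1916/3569 = 112555/3569

112555/3569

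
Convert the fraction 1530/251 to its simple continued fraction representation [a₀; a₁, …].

[6; 10, 2, 5, 2]

Repeatedly divide and take the remainder:
1530 ÷ 251 → quotient 6, remainder 24
251 ÷ 24 → quotient 10, remainder 11
24 ÷ 11 → quotient 2, remainder 2
11 ÷ 2 → quotient 5, remainder 1
2 ÷ 1 → quotient 2, remainder 0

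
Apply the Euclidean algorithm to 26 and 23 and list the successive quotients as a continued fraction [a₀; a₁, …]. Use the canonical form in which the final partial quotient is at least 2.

[1; 7, 1, 2]

⌊26/23⌋ = 1, remainder 3
⌊23/3⌋ = 7, remainder 2
⌊3/2⌋ = 1, remainder 1
⌊2/1⌋ = 2, remainder 0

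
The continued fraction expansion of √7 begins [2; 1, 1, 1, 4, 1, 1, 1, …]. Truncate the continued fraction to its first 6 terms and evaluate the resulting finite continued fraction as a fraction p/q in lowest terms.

45/17

a_0 = 2: 2/1
a_1 = 1: 3/1
a_2 = 1: 5/2
a_3 = 1: 8/3
a_4 = 4: 37/14
a_5 = 1: 45/17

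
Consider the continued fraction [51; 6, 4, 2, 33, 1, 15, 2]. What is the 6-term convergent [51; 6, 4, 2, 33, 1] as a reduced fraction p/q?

98689/1929

Start with 1.
33 + 1/(1/1) = 33 + 1/1 = 34/1
2 + 1/(34/1) = 2 + 1/34 = 69/34
4 + 1/(69/34) = 4 + 34/69 = 310/69
6 + 1/(310/69) = 6 + 69/310 = 1929/310
51 + 1/(1929/310) = 51 + 310/1929 = 98689/1929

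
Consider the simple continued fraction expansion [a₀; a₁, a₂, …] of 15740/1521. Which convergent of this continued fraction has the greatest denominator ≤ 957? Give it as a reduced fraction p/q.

a_0 = 10: 10/1  (≤ bound)
a_1 = 2: 21/2  (≤ bound)
a_2 = 1: 31/3  (≤ bound)
a_3 = 6: 207/20  (≤ bound)
a_4 = 1: 238/23  (≤ bound)
a_5 = 2: 683/66  (≤ bound)
a_6 = 7: 5019/485  (≤ bound)
a_7 = 3: 15740/1521  (> 957, stop)

5019/485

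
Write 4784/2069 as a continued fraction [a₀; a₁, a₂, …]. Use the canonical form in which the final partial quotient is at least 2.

[2; 3, 4, 1, 13, 1, 1, 4]

4784 ÷ 2069 → quotient 2, remainder 646
2069 ÷ 646 → quotient 3, remainder 131
646 ÷ 131 → quotient 4, remainder 122
131 ÷ 122 → quotient 1, remainder 9
122 ÷ 9 → quotient 13, remainder 5
9 ÷ 5 → quotient 1, remainder 4
5 ÷ 4 → quotient 1, remainder 1
4 ÷ 1 → quotient 4, remainder 0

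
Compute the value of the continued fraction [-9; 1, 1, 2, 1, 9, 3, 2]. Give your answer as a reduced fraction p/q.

Compute successive convergents:
a_0 = -9: -9/1
a_1 = 1: -8/1
a_2 = 1: -17/2
a_3 = 2: -42/5
a_4 = 1: -59/7
a_5 = 9: -573/68
a_6 = 3: -1778/211
a_7 = 2: -4129/490

-4129/490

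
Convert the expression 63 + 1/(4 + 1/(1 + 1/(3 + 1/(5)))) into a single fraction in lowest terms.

6321/100

Collapse the nested fraction from the inside out:
Start with 5.
3 + 1/(5/1) = 3 + 1/5 = 16/5
1 + 1/(16/5) = 1 + 5/16 = 21/16
4 + 1/(21/16) = 4 + 16/21 = 100/21
63 + 1/(100/21) = 63 + 21/100 = 6321/100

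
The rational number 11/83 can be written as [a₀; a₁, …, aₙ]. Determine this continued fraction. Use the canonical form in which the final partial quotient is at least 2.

[0; 7, 1, 1, 5]

11 = 0·83 + 11, so a_0 = 0
83 = 7·11 + 6, so a_1 = 7
11 = 1·6 + 5, so a_2 = 1
6 = 1·5 + 1, so a_3 = 1
5 = 5·1 + 0, so a_4 = 5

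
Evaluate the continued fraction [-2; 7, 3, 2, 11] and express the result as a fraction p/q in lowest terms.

-1086/583

Start with 11.
2 + 1/(11/1) = 2 + 1/11 = 23/11
3 + 1/(23/11) = 3 + 11/23 = 80/23
7 + 1/(80/23) = 7 + 23/80 = 583/80
-2 + 1/(583/80) = -2 + 80/583 = -1086/583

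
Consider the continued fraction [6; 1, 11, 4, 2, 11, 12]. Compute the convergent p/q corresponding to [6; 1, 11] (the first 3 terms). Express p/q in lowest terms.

Start with 11.
1 + 1/(11/1) = 1 + 1/11 = 12/11
6 + 1/(12/11) = 6 + 11/12 = 83/12

83/12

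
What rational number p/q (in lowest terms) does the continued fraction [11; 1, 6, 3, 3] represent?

Use the convergent recurrence hₖ = aₖ·hₖ₋₁ + hₖ₋₂ (and likewise for the denominators kₖ):
a_0 = 11: 11/1
a_1 = 1: 12/1
a_2 = 6: 83/7
a_3 = 3: 261/22
a_4 = 3: 866/73

866/73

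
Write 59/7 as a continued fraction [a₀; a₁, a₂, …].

Run the Euclidean algorithm, recording each quotient:
59 ÷ 7 → quotient 8, remainder 3
7 ÷ 3 → quotient 2, remainder 1
3 ÷ 1 → quotient 3, remainder 0

[8; 2, 3]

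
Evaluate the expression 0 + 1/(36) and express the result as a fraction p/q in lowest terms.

Start with 36.
0 + 1/(36/1) = 0 + 1/36 = 1/36

1/36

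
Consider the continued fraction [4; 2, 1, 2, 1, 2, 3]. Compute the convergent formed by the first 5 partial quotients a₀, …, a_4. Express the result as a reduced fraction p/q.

Starting at the tail and folding back:
Start with 1.
2 + 1/(1/1) = 2 + 1/1 = 3/1
1 + 1/(3/1) = 1 + 1/3 = 4/3
2 + 1/(4/3) = 2 + 3/4 = 11/4
4 + 1/(11/4) = 4 + 4/11 = 48/11

48/11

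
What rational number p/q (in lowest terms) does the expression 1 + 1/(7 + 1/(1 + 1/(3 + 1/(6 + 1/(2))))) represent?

Compute successive convergents:
a_0 = 1: 1/1
a_1 = 7: 8/7
a_2 = 1: 9/8
a_3 = 3: 35/31
a_4 = 6: 219/194
a_5 = 2: 473/419

473/419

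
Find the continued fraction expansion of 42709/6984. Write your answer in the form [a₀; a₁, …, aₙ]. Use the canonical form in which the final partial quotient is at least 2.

⌊42709/6984⌋ = 6, remainder 805
⌊6984/805⌋ = 8, remainder 544
⌊805/544⌋ = 1, remainder 261
⌊544/261⌋ = 2, remainder 22
⌊261/22⌋ = 11, remainder 19
⌊22/19⌋ = 1, remainder 3
⌊19/3⌋ = 6, remainder 1
⌊3/1⌋ = 3, remainder 0

[6; 8, 1, 2, 11, 1, 6, 3]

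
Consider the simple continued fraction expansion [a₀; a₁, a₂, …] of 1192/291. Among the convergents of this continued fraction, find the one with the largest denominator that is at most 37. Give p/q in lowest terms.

List convergents until the denominator exceeds the bound:
a_0 = 4: 4/1  (≤ bound)
a_1 = 10: 41/10  (≤ bound)
a_2 = 2: 86/21  (≤ bound)
a_3 = 1: 127/31  (≤ bound)
a_4 = 1: 213/52  (> 37, stop)

127/31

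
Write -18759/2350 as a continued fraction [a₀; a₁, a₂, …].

-18759 ÷ 2350 → quotient -8, remainder 41
2350 ÷ 41 → quotient 57, remainder 13
41 ÷ 13 → quotient 3, remainder 2
13 ÷ 2 → quotient 6, remainder 1
2 ÷ 1 → quotient 2, remainder 0

[-8; 57, 3, 6, 2]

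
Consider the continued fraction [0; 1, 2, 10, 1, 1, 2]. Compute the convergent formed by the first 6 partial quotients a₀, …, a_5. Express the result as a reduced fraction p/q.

44/65

Build up convergents one term at a time:
a_0 = 0: 0/1
a_1 = 1: 1/1
a_2 = 2: 2/3
a_3 = 10: 21/31
a_4 = 1: 23/34
a_5 = 1: 44/65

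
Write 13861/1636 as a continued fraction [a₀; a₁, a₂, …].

Repeatedly divide and take the remainder:
13861 ÷ 1636 → quotient 8, remainder 773
1636 ÷ 773 → quotient 2, remainder 90
773 ÷ 90 → quotient 8, remainder 53
90 ÷ 53 → quotient 1, remainder 37
53 ÷ 37 → quotient 1, remainder 16
37 ÷ 16 → quotient 2, remainder 5
16 ÷ 5 → quotient 3, remainder 1
5 ÷ 1 → quotient 5, remainder 0

[8; 2, 8, 1, 1, 2, 3, 5]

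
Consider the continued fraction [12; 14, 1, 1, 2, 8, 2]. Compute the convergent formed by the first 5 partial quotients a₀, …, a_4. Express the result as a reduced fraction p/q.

Use the convergent recurrence hₖ = aₖ·hₖ₋₁ + hₖ₋₂ (and likewise for the denominators kₖ):
a_0 = 12: 12/1
a_1 = 14: 169/14
a_2 = 1: 181/15
a_3 = 1: 350/29
a_4 = 2: 881/73

881/73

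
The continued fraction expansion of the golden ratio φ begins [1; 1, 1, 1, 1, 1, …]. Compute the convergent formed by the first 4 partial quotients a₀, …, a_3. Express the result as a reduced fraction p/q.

Start with 1.
1 + 1/(1/1) = 1 + 1/1 = 2/1
1 + 1/(2/1) = 1 + 1/2 = 3/2
1 + 1/(3/2) = 1 + 2/3 = 5/3

5/3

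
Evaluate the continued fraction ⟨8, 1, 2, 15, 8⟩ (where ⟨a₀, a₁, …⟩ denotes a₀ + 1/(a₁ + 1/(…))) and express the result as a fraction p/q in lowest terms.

3218/371

Use the convergent recurrence hₖ = aₖ·hₖ₋₁ + hₖ₋₂ (and likewise for the denominators kₖ):
a_0 = 8: 8/1
a_1 = 1: 9/1
a_2 = 2: 26/3
a_3 = 15: 399/46
a_4 = 8: 3218/371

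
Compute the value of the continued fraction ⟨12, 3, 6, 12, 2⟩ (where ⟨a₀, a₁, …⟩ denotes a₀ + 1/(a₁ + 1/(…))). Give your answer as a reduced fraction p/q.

5924/481

Work from the innermost term outward:
Start with 2.
12 + 1/(2/1) = 12 + 1/2 = 25/2
6 + 1/(25/2) = 6 + 2/25 = 152/25
3 + 1/(152/25) = 3 + 25/152 = 481/152
12 + 1/(481/152) = 12 + 152/481 = 5924/481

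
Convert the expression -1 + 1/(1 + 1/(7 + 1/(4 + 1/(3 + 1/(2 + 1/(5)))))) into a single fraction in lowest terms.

Start with 5.
2 + 1/(5/1) = 2 + 1/5 = 11/5
3 + 1/(11/5) = 3 + 5/11 = 38/11
4 + 1/(38/11) = 4 + 11/38 = 163/38
7 + 1/(163/38) = 7 + 38/163 = 1179/163
1 + 1/(1179/163) = 1 + 163/1179 = 1342/1179
-1 + 1/(1342/1179) = -1 + 1179/1342 = -163/1342

-163/1342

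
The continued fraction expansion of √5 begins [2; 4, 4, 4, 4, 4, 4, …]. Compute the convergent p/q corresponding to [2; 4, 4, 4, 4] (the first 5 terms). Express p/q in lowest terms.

682/305

Start with 4.
4 + 1/(4/1) = 4 + 1/4 = 17/4
4 + 1/(17/4) = 4 + 4/17 = 72/17
4 + 1/(72/17) = 4 + 17/72 = 305/72
2 + 1/(305/72) = 2 + 72/305 = 682/305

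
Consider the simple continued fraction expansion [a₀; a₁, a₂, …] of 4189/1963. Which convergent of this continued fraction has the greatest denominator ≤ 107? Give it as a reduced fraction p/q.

List convergents until the denominator exceeds the bound:
a_0 = 2: 2/1  (≤ bound)
a_1 = 7: 15/7  (≤ bound)
a_2 = 2: 32/15  (≤ bound)
a_3 = 6: 207/97  (≤ bound)
a_4 = 2: 446/209  (> 107, stop)

207/97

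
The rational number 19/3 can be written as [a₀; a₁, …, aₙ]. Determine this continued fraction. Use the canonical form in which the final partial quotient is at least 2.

[6; 3]

⌊19/3⌋ = 6, remainder 1
⌊3/1⌋ = 3, remainder 0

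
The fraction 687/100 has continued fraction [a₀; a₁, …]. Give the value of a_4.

687 ÷ 100 → quotient 6, remainder 87
100 ÷ 87 → quotient 1, remainder 13
87 ÷ 13 → quotient 6, remainder 9
13 ÷ 9 → quotient 1, remainder 4
9 ÷ 4 → quotient 2, remainder 1

2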